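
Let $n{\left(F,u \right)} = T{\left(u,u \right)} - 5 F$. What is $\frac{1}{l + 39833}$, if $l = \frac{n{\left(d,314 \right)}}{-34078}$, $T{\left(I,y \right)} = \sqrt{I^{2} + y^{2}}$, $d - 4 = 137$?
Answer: $\frac{46258488600962}{1842615333429845849} + \frac{10700492 \sqrt{2}}{1842615333429845849} \approx 2.5105 \cdot 10^{-5}$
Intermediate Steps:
$d = 141$ ($d = 4 + 137 = 141$)
$n{\left(F,u \right)} = - 5 F + \sqrt{2} \sqrt{u^{2}}$ ($n{\left(F,u \right)} = \sqrt{u^{2} + u^{2}} - 5 F = \sqrt{2 u^{2}} - 5 F = \sqrt{2} \sqrt{u^{2}} - 5 F = - 5 F + \sqrt{2} \sqrt{u^{2}}$)
$l = \frac{705}{34078} - \frac{157 \sqrt{2}}{17039}$ ($l = \frac{\left(-5\right) 141 + \sqrt{2} \sqrt{314^{2}}}{-34078} = \left(-705 + \sqrt{2} \sqrt{98596}\right) \left(- \frac{1}{34078}\right) = \left(-705 + \sqrt{2} \cdot 314\right) \left(- \frac{1}{34078}\right) = \left(-705 + 314 \sqrt{2}\right) \left(- \frac{1}{34078}\right) = \frac{705}{34078} - \frac{157 \sqrt{2}}{17039} \approx 0.0076571$)
$\frac{1}{l + 39833} = \frac{1}{\left(\frac{705}{34078} - \frac{157 \sqrt{2}}{17039}\right) + 39833} = \frac{1}{\frac{1357429679}{34078} - \frac{157 \sqrt{2}}{17039}}$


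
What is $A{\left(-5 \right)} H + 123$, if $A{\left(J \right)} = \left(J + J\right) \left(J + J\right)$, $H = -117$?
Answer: $-11577$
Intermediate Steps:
$A{\left(J \right)} = 4 J^{2}$ ($A{\left(J \right)} = 2 J 2 J = 4 J^{2}$)
$A{\left(-5 \right)} H + 123 = 4 \left(-5\right)^{2} \left(-117\right) + 123 = 4 \cdot 25 \left(-117\right) + 123 = 100 \left(-117\right) + 123 = -11700 + 123 = -11577$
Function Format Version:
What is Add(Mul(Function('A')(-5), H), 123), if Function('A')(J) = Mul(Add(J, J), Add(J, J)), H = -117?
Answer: -11577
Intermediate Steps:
Function('A')(J) = Mul(4, Pow(J, 2)) (Function('A')(J) = Mul(Mul(2, J), Mul(2, J)) = Mul(4, Pow(J, 2)))
Add(Mul(Function('A')(-5), H), 123) = Add(Mul(Mul(4, Pow(-5, 2)), -117), 123) = Add(Mul(Mul(4, 25), -117), 123) = Add(Mul(100, -117), 123) = Add(-11700, 123) = -11577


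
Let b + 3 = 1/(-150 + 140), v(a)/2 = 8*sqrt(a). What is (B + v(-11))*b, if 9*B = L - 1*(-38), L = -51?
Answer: 403/90 - 248*I*sqrt(11)/5 ≈ 4.4778 - 164.5*I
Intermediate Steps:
B = -13/9 (B = (-51 - 1*(-38))/9 = (-51 + 38)/9 = (1/9)*(-13) = -13/9 ≈ -1.4444)
v(a) = 16*sqrt(a) (v(a) = 2*(8*sqrt(a)) = 16*sqrt(a))
b = -31/10 (b = -3 + 1/(-150 + 140) = -3 + 1/(-10) = -3 - 1/10 = -31/10 ≈ -3.1000)
(B + v(-11))*b = (-13/9 + 16*sqrt(-11))*(-31/10) = (-13/9 + 16*(I*sqrt(11)))*(-31/10) = (-13/9 + 16*I*sqrt(11))*(-31/10) = 403/90 - 248*I*sqrt(11)/5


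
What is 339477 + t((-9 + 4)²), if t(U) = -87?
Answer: 339390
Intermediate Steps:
339477 + t((-9 + 4)²) = 339477 - 87 = 339390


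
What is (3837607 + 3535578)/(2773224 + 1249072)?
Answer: 7373185/4022296 ≈ 1.8331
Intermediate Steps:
(3837607 + 3535578)/(2773224 + 1249072) = 7373185/4022296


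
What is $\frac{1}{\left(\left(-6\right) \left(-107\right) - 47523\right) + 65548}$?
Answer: $\frac{1}{18667} \approx 5.357 \cdot 10^{-5}$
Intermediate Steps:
$\frac{1}{\left(\left(-6\right) \left(-107\right) - 47523\right) + 65548} = \frac{1}{\left(642 - 47523\right) + 65548} = \frac{1}{-46881 + 65548} = \frac{1}{18667}$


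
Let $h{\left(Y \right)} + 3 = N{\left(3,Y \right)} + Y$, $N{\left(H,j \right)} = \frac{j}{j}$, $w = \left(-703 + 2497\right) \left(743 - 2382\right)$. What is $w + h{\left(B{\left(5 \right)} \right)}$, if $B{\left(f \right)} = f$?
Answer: $-2940363$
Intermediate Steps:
$w = -2940366$ ($w = 1794 \left(-1639\right) = -2940366$)
$N{\left(H,j \right)} = 1$
$h{\left(Y \right)} = -2 + Y$ ($h{\left(Y \right)} = -3 + \left(1 + Y\right) = -2 + Y$)
$w + h{\left(B{\left(5 \right)} \right)} = -2940366 + \left(-2 + 5\right) = -2940366 + 3 = -2940363$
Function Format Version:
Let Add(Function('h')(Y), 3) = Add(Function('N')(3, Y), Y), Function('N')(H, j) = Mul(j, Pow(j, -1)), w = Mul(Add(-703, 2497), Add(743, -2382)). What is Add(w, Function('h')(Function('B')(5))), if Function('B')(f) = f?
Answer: -2940363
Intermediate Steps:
w = -2940366 (w = Mul(1794, -1639) = -2940366)
Function('N')(H, j) = 1
Function('h')(Y) = Add(-2, Y) (Function('h')(Y) = Add(-3, Add(1, Y)) = Add(-2, Y))
Add(w, Function('h')(Function('B')(5))) = Add(-2940366, Add(-2, 5)) = Add(-2940366, 3) = -2940363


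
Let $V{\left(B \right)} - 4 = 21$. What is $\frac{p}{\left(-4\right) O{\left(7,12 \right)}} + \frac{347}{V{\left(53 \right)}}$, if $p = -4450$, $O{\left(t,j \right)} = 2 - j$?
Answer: $- \frac{9737}{100} \approx -97.37$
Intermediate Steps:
$V{\left(B \right)} = 25$ ($V{\left(B \right)} = 4 + 21 = 25$)
$\frac{p}{\left(-4\right) O{\left(7,12 \right)}} + \frac{347}{V{\left(53 \right)}} = - \frac{4450}{\left(-4\right) \left(2 - 12\right)} + \frac{347}{25} = - \frac{4450}{\left(-4\right) \left(2 - 12\right)} + 347 \cdot \frac{1}{25} = - \frac{4450}{\left(-4\right) \left(-10\right)} + \frac{347}{25} = - \frac{4450}{40} + \frac{347}{25} = \left(-4450\right) \frac{1}{40} + \frac{347}{25} = - \frac{445}{4} + \frac{347}{25} = - \frac{9737}{100}$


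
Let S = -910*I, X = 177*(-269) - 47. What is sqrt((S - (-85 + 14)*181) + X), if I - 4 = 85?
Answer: I*sqrt(115799) ≈ 340.29*I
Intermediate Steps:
I = 89 (I = 4 + 85 = 89)
X = -47660 (X = -47613 - 47 = -47660)
S = -80990 (S = -910*89 = -80990)
sqrt((S - (-85 + 14)*181) + X) = sqrt((-80990 - (-85 + 14)*181) - 47660) = sqrt((-80990 - (-71)*181) - 47660) = sqrt((-80990 - 1*(-12851)) - 47660) = sqrt((-80990 + 12851) - 47660) = sqrt(-68139 - 47660) = sqrt(-115799) = I*sqrt(115799)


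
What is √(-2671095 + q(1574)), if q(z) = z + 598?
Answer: 3*I*√296547 ≈ 1633.7*I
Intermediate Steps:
q(z) = 598 + z
√(-2671095 + q(1574)) = √(-2671095 + (598 + 1574)) = √(-2671095 + 2172) = √(-2668923) = 3*I*√296547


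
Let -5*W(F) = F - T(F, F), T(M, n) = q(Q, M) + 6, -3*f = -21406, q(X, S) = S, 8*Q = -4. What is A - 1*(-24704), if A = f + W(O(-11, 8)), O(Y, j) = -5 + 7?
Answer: 477608/15 ≈ 31841.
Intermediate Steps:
O(Y, j) = 2
Q = -½ (Q = (⅛)*(-4) = -½ ≈ -0.50000)
f = 21406/3 (f = -⅓*(-21406) = 21406/3 ≈ 7135.3)
T(M, n) = 6 + M (T(M, n) = M + 6 = 6 + M)
W(F) = 6/5 (W(F) = -(F - (6 + F))/5 = -(F + (-6 - F))/5 = -⅕*(-6) = 6/5)
A = 107048/15 (A = 21406/3 + 6/5 = 107048/15 ≈ 7136.5)
A - 1*(-24704) = 107048/15 - 1*(-24704) = 107048/15 + 24704 = 477608/15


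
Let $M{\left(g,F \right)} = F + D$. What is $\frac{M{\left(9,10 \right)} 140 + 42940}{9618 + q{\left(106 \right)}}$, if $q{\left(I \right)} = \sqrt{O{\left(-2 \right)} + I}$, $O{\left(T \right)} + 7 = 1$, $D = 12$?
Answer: $\frac{11505}{2407} \approx 4.7798$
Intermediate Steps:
$O{\left(T \right)} = -6$ ($O{\left(T \right)} = -7 + 1 = -6$)
$q{\left(I \right)} = \sqrt{-6 + I}$
$M{\left(g,F \right)} = 12 + F$ ($M{\left(g,F \right)} = F + 12 = 12 + F$)
$\frac{M{\left(9,10 \right)} 140 + 42940}{9618 + q{\left(106 \right)}} = \frac{\left(12 + 10\right) 140 + 42940}{9618 + \sqrt{-6 + 106}} = \frac{22 \cdot 140 + 42940}{9618 + \sqrt{100}} = \frac{3080 + 42940}{9618 + 10} = \frac{46020}{9628} = 46020 \cdot \frac{1}{9628} = \frac{11505}{2407}$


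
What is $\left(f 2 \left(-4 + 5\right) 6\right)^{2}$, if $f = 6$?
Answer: $5184$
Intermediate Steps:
$\left(f 2 \left(-4 + 5\right) 6\right)^{2} = \left(6 \cdot 2 \left(-4 + 5\right) 6\right)^{2} = \left(6 \cdot 2 \cdot 1 \cdot 6\right)^{2} = \left(6 \cdot 2 \cdot 6\right)^{2} = \left(12 \cdot 6\right)^{2} = 72^{2} = 5184$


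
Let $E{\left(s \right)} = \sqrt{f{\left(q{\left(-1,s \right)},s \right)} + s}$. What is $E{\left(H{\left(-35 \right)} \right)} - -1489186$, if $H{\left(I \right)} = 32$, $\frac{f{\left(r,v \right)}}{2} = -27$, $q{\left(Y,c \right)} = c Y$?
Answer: $1489186 + i \sqrt{22} \approx 1.4892 \cdot 10^{6} + 4.6904 i$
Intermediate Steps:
$q{\left(Y,c \right)} = Y c$
$f{\left(r,v \right)} = -54$ ($f{\left(r,v \right)} = 2 \left(-27\right) = -54$)
$E{\left(s \right)} = \sqrt{-54 + s}$
$E{\left(H{\left(-35 \right)} \right)} - -1489186 = \sqrt{-54 + 32} - -1489186 = \sqrt{-22} + 1489186 = i \sqrt{22} + 1489186 = 1489186 + i \sqrt{22}$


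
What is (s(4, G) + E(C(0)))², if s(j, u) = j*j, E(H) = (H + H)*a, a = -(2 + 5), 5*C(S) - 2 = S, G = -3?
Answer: 2704/25 ≈ 108.16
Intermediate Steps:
C(S) = ⅖ + S/5
a = -7 (a = -1*7 = -7)
E(H) = -14*H (E(H) = (H + H)*(-7) = (2*H)*(-7) = -14*H)
s(j, u) = j²
(s(4, G) + E(C(0)))² = (4² - 14*(⅖ + (⅕)*0))² = (16 - 14*(⅖ + 0))² = (16 - 14*⅖)² = (16 - 28/5)² = (52/5)² = 2704/25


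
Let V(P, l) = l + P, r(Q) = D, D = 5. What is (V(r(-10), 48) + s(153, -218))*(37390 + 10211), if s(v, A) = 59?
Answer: 5331312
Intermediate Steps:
r(Q) = 5
V(P, l) = P + l
(V(r(-10), 48) + s(153, -218))*(37390 + 10211) = ((5 + 48) + 59)*(37390 + 10211) = (53 + 59)*47601 = 112*47601 = 5331312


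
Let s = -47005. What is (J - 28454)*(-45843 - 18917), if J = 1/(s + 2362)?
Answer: 82262809733480/44643 ≈ 1.8427e+9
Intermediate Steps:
J = -1/44643 (J = 1/(-47005 + 2362) = 1/(-44643) = -1/44643 ≈ -2.2400e-5)
(J - 28454)*(-45843 - 18917) = (-1/44643 - 28454)*(-45843 - 18917) = -1270271923/44643*(-64760) = 82262809733480/44643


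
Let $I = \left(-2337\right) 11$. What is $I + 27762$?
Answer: $2055$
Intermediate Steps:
$I = -25707$
$I + 27762 = -25707 + 27762 = 2055$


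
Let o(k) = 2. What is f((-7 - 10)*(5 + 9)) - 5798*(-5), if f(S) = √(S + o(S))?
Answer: 28990 + 2*I*√59 ≈ 28990.0 + 15.362*I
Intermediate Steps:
f(S) = √(2 + S) (f(S) = √(S + 2) = √(2 + S))
f((-7 - 10)*(5 + 9)) - 5798*(-5) = √(2 + (-7 - 10)*(5 + 9)) - 5798*(-5) = √(2 - 17*14) - 446*(-65) = √(2 - 238) + 28990 = √(-236) + 28990 = 2*I*√59 + 28990 = 28990 + 2*I*√59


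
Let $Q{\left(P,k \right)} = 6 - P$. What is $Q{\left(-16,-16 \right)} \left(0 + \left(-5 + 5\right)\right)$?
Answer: $0$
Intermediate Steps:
$Q{\left(-16,-16 \right)} \left(0 + \left(-5 + 5\right)\right) = \left(6 - -16\right) \left(0 + \left(-5 + 5\right)\right) = \left(6 + 16\right) \left(0 + 0\right) = 22 \cdot 0 = 0$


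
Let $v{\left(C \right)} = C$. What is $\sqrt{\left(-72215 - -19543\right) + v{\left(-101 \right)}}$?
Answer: $7 i \sqrt{1077} \approx 229.72 i$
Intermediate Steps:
$\sqrt{\left(-72215 - -19543\right) + v{\left(-101 \right)}} = \sqrt{\left(-72215 - -19543\right) - 101} = \sqrt{\left(-72215 + 19543\right) - 101} = \sqrt{-52672 - 101} = \sqrt{-52773} = 7 i \sqrt{1077}$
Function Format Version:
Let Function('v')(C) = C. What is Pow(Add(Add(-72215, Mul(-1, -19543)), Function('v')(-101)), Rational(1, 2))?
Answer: Mul(7, I, Pow(1077, Rational(1, 2))) ≈ Mul(229.72, I)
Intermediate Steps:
Pow(Add(Add(-72215, Mul(-1, -19543)), Function('v')(-101)), Rational(1, 2)) = Pow(Add(Add(-72215, Mul(-1, -19543)), -101), Rational(1, 2)) = Pow(Add(Add(-72215, 19543), -101), Rational(1, 2)) = Pow(Add(-52672, -101), Rational(1, 2)) = Pow(-52773, Rational(1, 2)) = Mul(7, I, Pow(1077, Rational(1, 2)))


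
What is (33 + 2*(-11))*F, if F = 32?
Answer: 352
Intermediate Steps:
(33 + 2*(-11))*F = (33 + 2*(-11))*32 = (33 - 22)*32 = 11*32 = 352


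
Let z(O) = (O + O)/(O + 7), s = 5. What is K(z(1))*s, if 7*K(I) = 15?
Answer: 75/7 ≈ 10.714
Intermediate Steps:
z(O) = 2*O/(7 + O) (z(O) = (2*O)/(7 + O) = 2*O/(7 + O))
K(I) = 15/7 (K(I) = (⅐)*15 = 15/7)
K(z(1))*s = (15/7)*5 = 75/7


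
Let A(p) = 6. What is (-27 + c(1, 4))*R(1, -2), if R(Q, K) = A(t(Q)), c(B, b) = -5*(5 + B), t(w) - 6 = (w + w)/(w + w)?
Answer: -342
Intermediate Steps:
t(w) = 7 (t(w) = 6 + (w + w)/(w + w) = 6 + (2*w)/((2*w)) = 6 + (2*w)*(1/(2*w)) = 6 + 1 = 7)
c(B, b) = -25 - 5*B
R(Q, K) = 6
(-27 + c(1, 4))*R(1, -2) = (-27 + (-25 - 5*1))*6 = (-27 + (-25 - 5))*6 = (-27 - 30)*6 = -57*6 = -342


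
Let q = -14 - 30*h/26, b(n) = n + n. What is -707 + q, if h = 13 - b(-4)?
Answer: -9688/13 ≈ -745.23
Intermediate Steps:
b(n) = 2*n
h = 21 (h = 13 - 2*(-4) = 13 - 1*(-8) = 13 + 8 = 21)
q = -497/13 (q = -14 - 630/26 = -14 - 30*21/26 = -14 - 315/13 = -497/13 ≈ -38.231)
-707 + q = -707 - 497/13 = -9688/13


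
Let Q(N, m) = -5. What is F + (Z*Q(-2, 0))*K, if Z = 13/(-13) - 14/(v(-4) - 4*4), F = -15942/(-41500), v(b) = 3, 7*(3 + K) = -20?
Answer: 4979111/1888250 ≈ 2.6369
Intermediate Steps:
K = -41/7 (K = -3 + (⅐)*(-20) = -3 - 20/7 = -41/7 ≈ -5.8571)
F = 7971/20750 (F = -15942*(-1/41500) = 7971/20750 ≈ 0.38414)
Z = 1/13 (Z = 13/(-13) - 14/(3 - 4*4) = 13*(-1/13) - 14/(3 - 16) = -1 - 14/(-13) = -1 - 14*(-1/13) = -1 + 14/13 = 1/13 ≈ 0.076923)
F + (Z*Q(-2, 0))*K = 7971/20750 + ((1/13)*(-5))*(-41/7) = 7971/20750 - 5/13*(-41/7) = 7971/20750 + 205/91 = 4979111/1888250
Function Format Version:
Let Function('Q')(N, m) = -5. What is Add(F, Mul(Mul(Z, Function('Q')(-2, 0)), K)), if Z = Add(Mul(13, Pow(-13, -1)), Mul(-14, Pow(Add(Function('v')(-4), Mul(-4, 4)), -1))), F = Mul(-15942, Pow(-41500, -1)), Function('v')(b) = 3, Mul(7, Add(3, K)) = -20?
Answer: Rational(4979111, 1888250) ≈ 2.6369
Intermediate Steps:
K = Rational(-41, 7) (K = Add(-3, Mul(Rational(1, 7), -20)) = Add(-3, Rational(-20, 7)) = Rational(-41, 7) ≈ -5.8571)
F = Rational(7971, 20750) (F = Mul(-15942, Rational(-1, 41500)) = Rational(7971, 20750) ≈ 0.38414)
Z = Rational(1, 13) (Z = Add(Mul(13, Pow(-13, -1)), Mul(-14, Pow(Add(3, Mul(-4, 4)), -1))) = Add(Mul(13, Rational(-1, 13)), Mul(-14, Pow(Add(3, -16), -1))) = Add(-1, Mul(-14, Pow(-13, -1))) = Add(-1, Mul(-14, Rational(-1, 13))) = Add(-1, Rational(14, 13)) = Rational(1, 13) ≈ 0.076923)
Add(F, Mul(Mul(Z, Function('Q')(-2, 0)), K)) = Add(Rational(7971, 20750), Mul(Mul(Rational(1, 13), -5), Rational(-41, 7))) = Add(Rational(7971, 20750), Mul(Rational(-5, 13), Rational(-41, 7))) = Add(Rational(7971, 20750), Rational(205, 91)) = Rational(4979111, 1888250)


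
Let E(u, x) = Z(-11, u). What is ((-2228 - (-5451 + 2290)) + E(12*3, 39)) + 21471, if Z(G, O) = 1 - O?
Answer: 22369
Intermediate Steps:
E(u, x) = 1 - u
((-2228 - (-5451 + 2290)) + E(12*3, 39)) + 21471 = ((-2228 - (-5451 + 2290)) + (1 - 12*3)) + 21471 = ((-2228 - 1*(-3161)) + (1 - 1*36)) + 21471 = ((-2228 + 3161) + (1 - 36)) + 21471 = (933 - 35) + 21471 = 898 + 21471 = 22369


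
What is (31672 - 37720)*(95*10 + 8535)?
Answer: -57365280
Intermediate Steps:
(31672 - 37720)*(95*10 + 8535) = -6048*(950 + 8535) = -6048*9485 = -57365280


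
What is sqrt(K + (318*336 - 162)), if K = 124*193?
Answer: sqrt(130618) ≈ 361.41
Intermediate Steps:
K = 23932
sqrt(K + (318*336 - 162)) = sqrt(23932 + (318*336 - 162)) = sqrt(23932 + (106848 - 162)) = sqrt(23932 + 106686) = sqrt(130618)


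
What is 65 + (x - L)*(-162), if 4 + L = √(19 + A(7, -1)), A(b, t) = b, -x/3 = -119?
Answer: -58417 + 162*√26 ≈ -57591.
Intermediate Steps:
x = 357 (x = -3*(-119) = 357)
L = -4 + √26 (L = -4 + √(19 + 7) = -4 + √26 ≈ 1.0990)
65 + (x - L)*(-162) = 65 + (357 - (-4 + √26))*(-162) = 65 + (357 + (4 - √26))*(-162) = 65 + (361 - √26)*(-162) = 65 + (-58482 + 162*√26) = -58417 + 162*√26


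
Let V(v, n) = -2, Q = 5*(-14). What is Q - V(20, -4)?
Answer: -68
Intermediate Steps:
Q = -70
Q - V(20, -4) = -70 - 1*(-2) = -70 + 2 = -68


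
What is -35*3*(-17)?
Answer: 1785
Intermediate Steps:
-35*3*(-17) = -105*(-17) = 1785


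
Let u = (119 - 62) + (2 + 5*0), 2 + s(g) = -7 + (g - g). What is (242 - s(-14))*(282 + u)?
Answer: 85591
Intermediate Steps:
s(g) = -9 (s(g) = -2 + (-7 + (g - g)) = -2 + (-7 + 0) = -2 - 7 = -9)
u = 59 (u = 57 + (2 + 0) = 57 + 2 = 59)
(242 - s(-14))*(282 + u) = (242 - 1*(-9))*(282 + 59) = (242 + 9)*341 = 251*341 = 85591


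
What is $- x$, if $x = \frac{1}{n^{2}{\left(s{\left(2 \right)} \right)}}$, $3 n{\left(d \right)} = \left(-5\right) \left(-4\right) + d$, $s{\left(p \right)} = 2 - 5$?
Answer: $- \frac{9}{289} \approx -0.031142$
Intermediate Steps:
$s{\left(p \right)} = -3$ ($s{\left(p \right)} = 2 - 5 = -3$)
$n{\left(d \right)} = \frac{20}{3} + \frac{d}{3}$ ($n{\left(d \right)} = \frac{\left(-5\right) \left(-4\right) + d}{3} = \frac{20 + d}{3} = \frac{20}{3} + \frac{d}{3}$)
$x = \frac{9}{289}$ ($x = \frac{1}{\left(\frac{20}{3} + \frac{1}{3} \left(-3\right)\right)^{2}} = \frac{1}{\left(\frac{20}{3} - 1\right)^{2}} = \frac{1}{\left(\frac{17}{3}\right)^{2}} = \frac{1}{\frac{289}{9}} = \frac{9}{289} \approx 0.031142$)
$- x = \left(-1\right) \frac{9}{289} = - \frac{9}{289}$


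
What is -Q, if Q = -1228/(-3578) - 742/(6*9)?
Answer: 647141/48303 ≈ 13.398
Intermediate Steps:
Q = -647141/48303 (Q = -1228*(-1/3578) - 742/54 = 614/1789 - 742*1/54 = 614/1789 - 371/27 = -647141/48303 ≈ -13.398)
-Q = -1*(-647141/48303) = 647141/48303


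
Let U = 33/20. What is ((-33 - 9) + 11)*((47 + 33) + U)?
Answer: -50623/20 ≈ -2531.1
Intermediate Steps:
U = 33/20 (U = 33*(1/20) = 33/20 ≈ 1.6500)
((-33 - 9) + 11)*((47 + 33) + U) = ((-33 - 9) + 11)*((47 + 33) + 33/20) = (-42 + 11)*(80 + 33/20) = -31*1633/20 = -50623/20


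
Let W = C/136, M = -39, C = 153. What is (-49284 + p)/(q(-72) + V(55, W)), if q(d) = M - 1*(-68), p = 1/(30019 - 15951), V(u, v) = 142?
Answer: -693327311/2405628 ≈ -288.21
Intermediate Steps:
W = 9/8 (W = 153/136 = 153*(1/136) = 9/8 ≈ 1.1250)
p = 1/14068 ≈ 7.1083e-5
q(d) = 29 (q(d) = -39 - 1*(-68) = -39 + 68 = 29)
(-49284 + p)/(q(-72) + V(55, W)) = (-49284 + 1/14068)/(29 + 142) = -693327311/14068/171 = -693327311/14068*1/171 = -693327311/2405628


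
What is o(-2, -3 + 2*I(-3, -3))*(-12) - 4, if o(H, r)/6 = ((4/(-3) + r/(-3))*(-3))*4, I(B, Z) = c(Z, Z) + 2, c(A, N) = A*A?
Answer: -6628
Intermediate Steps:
c(A, N) = A**2
I(B, Z) = 2 + Z**2 (I(B, Z) = Z**2 + 2 = 2 + Z**2)
o(H, r) = 96 + 24*r (o(H, r) = 6*(((4/(-3) + r/(-3))*(-3))*4) = 6*(((4*(-1/3) + r*(-1/3))*(-3))*4) = 6*(((-4/3 - r/3)*(-3))*4) = 6*((4 + r)*4) = 6*(16 + 4*r) = 96 + 24*r)
o(-2, -3 + 2*I(-3, -3))*(-12) - 4 = (96 + 24*(-3 + 2*(2 + (-3)**2)))*(-12) - 4 = (96 + 24*(-3 + 2*(2 + 9)))*(-12) - 4 = (96 + 24*(-3 + 2*11))*(-12) - 4 = (96 + 24*(-3 + 22))*(-12) - 4 = (96 + 24*19)*(-12) - 4 = (96 + 456)*(-12) - 4 = 552*(-12) - 4 = -6624 - 4 = -6628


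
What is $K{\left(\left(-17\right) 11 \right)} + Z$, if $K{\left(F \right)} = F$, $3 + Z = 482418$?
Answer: $482228$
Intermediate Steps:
$Z = 482415$ ($Z = -3 + 482418 = 482415$)
$K{\left(\left(-17\right) 11 \right)} + Z = \left(-17\right) 11 + 482415 = -187 + 482415 = 482228$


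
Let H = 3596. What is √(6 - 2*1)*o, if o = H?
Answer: 7192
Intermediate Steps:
o = 3596
√(6 - 2*1)*o = √(6 - 2*1)*3596 = √(6 - 2)*3596 = √4*3596 = 2*3596 = 7192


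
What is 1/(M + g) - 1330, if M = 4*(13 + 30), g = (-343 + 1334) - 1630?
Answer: -621111/467 ≈ -1330.0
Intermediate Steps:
g = -639 (g = 991 - 1630 = -639)
M = 172 (M = 4*43 = 172)
1/(M + g) - 1330 = 1/(172 - 639) - 1330 = 1/(-467) - 1330 = -1/467 - 1330 = -621111/467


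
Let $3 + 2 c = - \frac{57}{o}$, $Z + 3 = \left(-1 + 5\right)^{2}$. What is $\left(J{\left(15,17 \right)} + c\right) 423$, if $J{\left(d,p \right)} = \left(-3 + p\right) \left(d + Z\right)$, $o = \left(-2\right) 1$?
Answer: $\frac{684837}{4} \approx 1.7121 \cdot 10^{5}$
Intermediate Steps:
$Z = 13$ ($Z = -3 + \left(-1 + 5\right)^{2} = -3 + 4^{2} = -3 + 16 = 13$)
$o = -2$
$J{\left(d,p \right)} = \left(-3 + p\right) \left(13 + d\right)$ ($J{\left(d,p \right)} = \left(-3 + p\right) \left(d + 13\right) = \left(-3 + p\right) \left(13 + d\right)$)
$c = \frac{51}{4}$ ($c = - \frac{3}{2} + \frac{\left(-57\right) \frac{1}{-2}}{2} = - \frac{3}{2} + \frac{\left(-57\right) \left(- \frac{1}{2}\right)}{2} = - \frac{3}{2} + \frac{1}{2} \cdot \frac{57}{2} = - \frac{3}{2} + \frac{57}{4} = \frac{51}{4} \approx 12.75$)
$\left(J{\left(15,17 \right)} + c\right) 423 = \left(\left(-39 - 45 + 13 \cdot 17 + 15 \cdot 17\right) + \frac{51}{4}\right) 423 = \left(\left(-39 - 45 + 221 + 255\right) + \frac{51}{4}\right) 423 = \left(392 + \frac{51}{4}\right) 423 = \frac{1619}{4} \cdot 423 = \frac{684837}{4}$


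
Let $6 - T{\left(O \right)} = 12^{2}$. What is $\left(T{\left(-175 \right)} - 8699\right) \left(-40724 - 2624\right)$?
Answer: $383066276$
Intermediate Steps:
$T{\left(O \right)} = -138$ ($T{\left(O \right)} = 6 - 12^{2} = 6 - 144 = -138$)
$\left(T{\left(-175 \right)} - 8699\right) \left(-40724 - 2624\right) = \left(-138 - 8699\right) \left(-40724 - 2624\right) = - 8837 \left(-40724 - 2624\right) = \left(-8837\right) \left(-43348\right) = 383066276$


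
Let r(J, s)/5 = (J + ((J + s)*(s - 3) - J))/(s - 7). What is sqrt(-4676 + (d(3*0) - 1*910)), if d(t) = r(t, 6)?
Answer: 2*I*sqrt(1419) ≈ 75.339*I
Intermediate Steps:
r(J, s) = 5*(-3 + s)*(J + s)/(-7 + s) (r(J, s) = 5*((J + ((J + s)*(s - 3) - J))/(s - 7)) = 5*((J + ((J + s)*(-3 + s) - J))/(-7 + s)) = 5*((J + ((-3 + s)*(J + s) - J))/(-7 + s)) = 5*((J + (-J + (-3 + s)*(J + s)))/(-7 + s)) = 5*(((-3 + s)*(J + s))/(-7 + s)) = 5*((-3 + s)*(J + s)/(-7 + s)) = 5*(-3 + s)*(J + s)/(-7 + s))
d(t) = -90 - 15*t (d(t) = 5*(6**2 - 3*t - 3*6 + t*6)/(-7 + 6) = 5*(36 - 3*t - 18 + 6*t)/(-1) = 5*(-1)*(18 + 3*t) = -90 - 15*t)
sqrt(-4676 + (d(3*0) - 1*910)) = sqrt(-4676 + ((-90 - 45*0) - 1*910)) = sqrt(-4676 + ((-90 - 15*0) - 910)) = sqrt(-4676 + ((-90 + 0) - 910)) = sqrt(-4676 + (-90 - 910)) = sqrt(-4676 - 1000) = sqrt(-5676) = 2*I*sqrt(1419)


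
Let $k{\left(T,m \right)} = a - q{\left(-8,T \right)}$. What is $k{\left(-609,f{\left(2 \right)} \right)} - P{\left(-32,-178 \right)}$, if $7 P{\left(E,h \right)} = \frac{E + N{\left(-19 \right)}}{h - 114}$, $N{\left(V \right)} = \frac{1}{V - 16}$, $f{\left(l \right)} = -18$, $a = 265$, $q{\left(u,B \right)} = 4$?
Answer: $\frac{18670819}{71540} \approx 260.98$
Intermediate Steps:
$N{\left(V \right)} = \frac{1}{-16 + V}$
$P{\left(E,h \right)} = \frac{- \frac{1}{35} + E}{7 \left(-114 + h\right)}$ ($P{\left(E,h \right)} = \frac{\left(E + \frac{1}{-16 - 19}\right) \frac{1}{h - 114}}{7} = \frac{\left(E + \frac{1}{-35}\right) \frac{1}{-114 + h}}{7} = \frac{\left(E - \frac{1}{35}\right) \frac{1}{-114 + h}}{7} = \frac{\left(- \frac{1}{35} + E\right) \frac{1}{-114 + h}}{7} = \frac{\frac{1}{-114 + h} \left(- \frac{1}{35} + E\right)}{7} = \frac{- \frac{1}{35} + E}{7 \left(-114 + h\right)}$)
$k{\left(T,m \right)} = 261$ ($k{\left(T,m \right)} = 265 - 4 = 261$)
$k{\left(-609,f{\left(2 \right)} \right)} - P{\left(-32,-178 \right)} = 261 - \frac{-1 + 35 \left(-32\right)}{245 \left(-114 - 178\right)} = 261 - \frac{-1 - 1120}{245 \left(-292\right)} = 261 - \frac{1}{245} \left(- \frac{1}{292}\right) \left(-1121\right) = 261 - \frac{1121}{71540} = \frac{18670819}{71540}$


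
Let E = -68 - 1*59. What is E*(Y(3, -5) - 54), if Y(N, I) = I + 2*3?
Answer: 6731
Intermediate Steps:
Y(N, I) = 6 + I (Y(N, I) = I + 6 = 6 + I)
E = -127 (E = -68 - 59 = -127)
E*(Y(3, -5) - 54) = -127*((6 - 5) - 54) = -127*(1 - 54) = -127*(-53) = 6731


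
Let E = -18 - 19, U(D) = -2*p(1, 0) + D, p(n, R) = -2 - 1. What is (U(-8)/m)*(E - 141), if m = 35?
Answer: 356/35 ≈ 10.171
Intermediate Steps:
p(n, R) = -3
U(D) = 6 + D (U(D) = -2*(-3) + D = 6 + D)
E = -37
(U(-8)/m)*(E - 141) = ((6 - 8)/35)*(-37 - 141) = -2*1/35*(-178) = -2/35*(-178) = 356/35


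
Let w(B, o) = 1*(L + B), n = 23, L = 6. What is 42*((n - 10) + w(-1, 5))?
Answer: 756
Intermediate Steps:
w(B, o) = 6 + B (w(B, o) = 1*(6 + B) = 6 + B)
42*((n - 10) + w(-1, 5)) = 42*((23 - 10) + (6 - 1)) = 42*(13 + 5) = 42*18 = 756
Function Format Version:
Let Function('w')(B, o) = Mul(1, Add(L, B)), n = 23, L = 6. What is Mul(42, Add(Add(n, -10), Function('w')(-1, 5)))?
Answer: 756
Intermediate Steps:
Function('w')(B, o) = Add(6, B) (Function('w')(B, o) = Mul(1, Add(6, B)) = Add(6, B))
Mul(42, Add(Add(n, -10), Function('w')(-1, 5))) = Mul(42, Add(Add(23, -10), Add(6, -1))) = Mul(42, Add(13, 5)) = Mul(42, 18) = 756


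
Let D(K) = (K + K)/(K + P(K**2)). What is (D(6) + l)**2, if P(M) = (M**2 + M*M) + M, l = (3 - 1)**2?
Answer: 3090564/192721 ≈ 16.036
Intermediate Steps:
l = 4 (l = 2**2 = 4)
P(M) = M + 2*M**2 (P(M) = (M**2 + M**2) + M = 2*M**2 + M = M + 2*M**2)
D(K) = 2*K/(K + K**2*(1 + 2*K**2)) (D(K) = (K + K)/(K + K**2*(1 + 2*K**2)) = (2*K)/(K + K**2*(1 + 2*K**2)) = 2*K/(K + K**2*(1 + 2*K**2)))
(D(6) + l)**2 = (2/(1 + 6 + 2*6**3) + 4)**2 = (2/(1 + 6 + 2*216) + 4)**2 = (2/(1 + 6 + 432) + 4)**2 = (2/439 + 4)**2 = (1758/439)**2 = 3090564/192721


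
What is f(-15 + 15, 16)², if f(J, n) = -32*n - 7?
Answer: 269361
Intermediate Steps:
f(J, n) = -7 - 32*n
f(-15 + 15, 16)² = (-7 - 32*16)² = (-7 - 512)² = (-519)² = 269361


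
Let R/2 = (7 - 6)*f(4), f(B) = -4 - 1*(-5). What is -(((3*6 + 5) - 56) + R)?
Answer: 31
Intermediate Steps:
f(B) = 1 (f(B) = -4 + 5 = 1)
R = 2 (R = 2*((7 - 6)*1) = 2*(1*1) = 2*1 = 2)
-(((3*6 + 5) - 56) + R) = -(((3*6 + 5) - 56) + 2) = -(((18 + 5) - 56) + 2) = -((23 - 56) + 2) = -(-33 + 2) = -1*(-31) = 31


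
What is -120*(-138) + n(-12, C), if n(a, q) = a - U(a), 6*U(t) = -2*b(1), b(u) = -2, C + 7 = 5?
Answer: 49642/3 ≈ 16547.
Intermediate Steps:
C = -2 (C = -7 + 5 = -2)
U(t) = ⅔ (U(t) = (-2*(-2))/6 = (⅙)*4 = ⅔)
n(a, q) = -⅔ + a (n(a, q) = a - 1*⅔ = a - ⅔ = -⅔ + a)
-120*(-138) + n(-12, C) = -120*(-138) + (-⅔ - 12) = 16560 - 38/3 = 49642/3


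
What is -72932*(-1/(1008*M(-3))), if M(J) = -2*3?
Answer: -18233/1512 ≈ -12.059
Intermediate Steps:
M(J) = -6
-72932*(-1/(1008*M(-3))) = -72932/((-6*(-1008))) = -72932/6048 = -72932*1/6048 = -18233/1512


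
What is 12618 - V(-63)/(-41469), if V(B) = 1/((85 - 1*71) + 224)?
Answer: 124534890397/9869622 ≈ 12618.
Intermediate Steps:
V(B) = 1/238 (V(B) = 1/((85 - 71) + 224) = 1/(14 + 224) = 1/238)
12618 - V(-63)/(-41469) = 12618 - 1/(238*(-41469)) = 12618 - (-1)/(238*41469) = 12618 - 1*(-1/9869622) = 12618 + 1/9869622 = 124534890397/9869622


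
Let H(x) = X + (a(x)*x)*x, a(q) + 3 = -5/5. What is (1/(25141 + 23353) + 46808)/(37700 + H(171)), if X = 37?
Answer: -2269907153/3842034138 ≈ -0.59081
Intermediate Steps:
a(q) = -4 (a(q) = -3 - 5/5 = -3 - 5*1/5 = -3 - 1 = -4)
H(x) = 37 - 4*x**2 (H(x) = 37 + (-4*x)*x = 37 - 4*x**2)
(1/(25141 + 23353) + 46808)/(37700 + H(171)) = (1/(25141 + 23353) + 46808)/(37700 + (37 - 4*171**2)) = (1/48494 + 46808)/(37700 + (37 - 4*29241)) = (1/48494 + 46808)/(37700 + (37 - 116964)) = 2269907153/(48494*(37700 - 116927)) = (2269907153/48494)/(-79227) = (2269907153/48494)*(-1/79227) = -2269907153/3842034138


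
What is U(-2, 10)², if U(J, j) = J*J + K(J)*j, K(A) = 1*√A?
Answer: -184 + 80*I*√2 ≈ -184.0 + 113.14*I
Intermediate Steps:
K(A) = √A
U(J, j) = J² + j*√J (U(J, j) = J*J + √J*j = J² + j*√J)
U(-2, 10)² = ((-2)² + 10*√(-2))² = (4 + 10*(I*√2))² = (4 + 10*I*√2)²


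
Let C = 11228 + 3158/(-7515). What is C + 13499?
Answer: 185820247/7515 ≈ 24727.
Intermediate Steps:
C = 84375262/7515 (C = 11228 + 3158*(-1/7515) = 11228 - 3158/7515 = 84375262/7515 ≈ 11228.)
C + 13499 = 84375262/7515 + 13499 = 185820247/7515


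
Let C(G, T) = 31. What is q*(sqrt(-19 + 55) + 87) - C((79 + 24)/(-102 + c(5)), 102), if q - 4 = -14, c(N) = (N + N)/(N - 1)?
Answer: -961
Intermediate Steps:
c(N) = 2*N/(-1 + N) (c(N) = (2*N)/(-1 + N) = 2*N/(-1 + N))
q = -10 (q = 4 - 14 = -10)
q*(sqrt(-19 + 55) + 87) - C((79 + 24)/(-102 + c(5)), 102) = -10*(sqrt(-19 + 55) + 87) - 1*31 = -10*(sqrt(36) + 87) - 31 = -10*(6 + 87) - 31 = -10*93 - 31 = -930 - 31 = -961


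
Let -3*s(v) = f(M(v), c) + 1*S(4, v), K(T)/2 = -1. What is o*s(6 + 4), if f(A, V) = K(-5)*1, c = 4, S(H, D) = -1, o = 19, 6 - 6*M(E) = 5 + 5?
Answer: 19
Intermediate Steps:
M(E) = -⅔ (M(E) = 1 - (5 + 5)/6 = 1 - ⅙*10 = 1 - 5/3 = -⅔)
K(T) = -2 (K(T) = 2*(-1) = -2)
f(A, V) = -2 (f(A, V) = -2*1 = -2)
s(v) = 1 (s(v) = -(-2 + 1*(-1))/3 = -(-2 - 1)/3 = -⅓*(-3) = 1)
o*s(6 + 4) = 19*1 = 19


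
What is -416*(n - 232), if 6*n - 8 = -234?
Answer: 336544/3 ≈ 1.1218e+5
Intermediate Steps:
n = -113/3 (n = 4/3 + (1/6)*(-234) = 4/3 - 39 = -113/3 ≈ -37.667)
-416*(n - 232) = -416*(-113/3 - 232) = -416*(-809/3) = 336544/3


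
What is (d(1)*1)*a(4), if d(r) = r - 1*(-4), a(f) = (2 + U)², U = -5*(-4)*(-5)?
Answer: 48020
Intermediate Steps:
U = -100 (U = 20*(-5) = -100)
a(f) = 9604 (a(f) = (2 - 100)² = (-98)² = 9604)
d(r) = 4 + r (d(r) = r + 4 = 4 + r)
(d(1)*1)*a(4) = ((4 + 1)*1)*9604 = (5*1)*9604 = 5*9604 = 48020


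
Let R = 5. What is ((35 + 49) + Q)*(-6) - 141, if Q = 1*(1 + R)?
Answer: -681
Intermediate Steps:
Q = 6 (Q = 1*(1 + 5) = 1*6 = 6)
((35 + 49) + Q)*(-6) - 141 = ((35 + 49) + 6)*(-6) - 141 = (84 + 6)*(-6) - 141 = 90*(-6) - 141 = -540 - 141 = -681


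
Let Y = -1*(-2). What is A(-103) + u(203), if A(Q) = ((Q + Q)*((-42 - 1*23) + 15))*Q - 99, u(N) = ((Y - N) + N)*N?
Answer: -1060593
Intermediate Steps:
Y = 2
u(N) = 2*N (u(N) = ((2 - N) + N)*N = 2*N)
A(Q) = -99 - 100*Q² (A(Q) = ((2*Q)*((-42 - 23) + 15))*Q - 99 = ((2*Q)*(-65 + 15))*Q - 99 = ((2*Q)*(-50))*Q - 99 = (-100*Q)*Q - 99 = -100*Q² - 99 = -99 - 100*Q²)
A(-103) + u(203) = (-99 - 100*(-103)²) + 2*203 = (-99 - 100*10609) + 406 = (-99 - 1060900) + 406 = -1060999 + 406 = -1060593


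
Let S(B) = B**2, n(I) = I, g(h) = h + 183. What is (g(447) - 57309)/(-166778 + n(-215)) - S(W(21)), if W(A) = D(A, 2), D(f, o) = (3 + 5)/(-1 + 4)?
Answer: -10177441/1502937 ≈ -6.7717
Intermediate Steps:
g(h) = 183 + h
D(f, o) = 8/3
W(A) = 8/3
(g(447) - 57309)/(-166778 + n(-215)) - S(W(21)) = ((183 + 447) - 57309)/(-166778 - 215) - (8/3)**2 = (630 - 57309)/(-166993) - 1*64/9 = -56679*(-1/166993) - 64/9 = 56679/166993 - 64/9 = -10177441/1502937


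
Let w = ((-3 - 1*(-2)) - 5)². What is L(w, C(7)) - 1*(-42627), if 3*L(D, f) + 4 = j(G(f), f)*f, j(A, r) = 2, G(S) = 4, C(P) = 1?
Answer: 127879/3 ≈ 42626.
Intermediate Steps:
w = 36 (w = ((-3 + 2) - 5)² = (-1 - 5)² = (-6)² = 36)
L(D, f) = -4/3 + 2*f/3 (L(D, f) = -4/3 + (2*f)/3 = -4/3 + 2*f/3)
L(w, C(7)) - 1*(-42627) = (-4/3 + (⅔)*1) - 1*(-42627) = (-4/3 + ⅔) + 42627 = -⅔ + 42627 = 127879/3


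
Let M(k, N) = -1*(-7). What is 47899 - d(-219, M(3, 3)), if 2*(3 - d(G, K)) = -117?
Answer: 95675/2 ≈ 47838.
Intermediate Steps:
M(k, N) = 7
d(G, K) = 123/2 (d(G, K) = 3 - ½*(-117) = 3 + 117/2 = 123/2)
47899 - d(-219, M(3, 3)) = 47899 - 1*123/2 = 47899 - 123/2 = 95675/2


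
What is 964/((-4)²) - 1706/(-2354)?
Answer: 287069/4708 ≈ 60.975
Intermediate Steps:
964/((-4)²) - 1706/(-2354) = 964/16 - 1706*(-1/2354) = 964*(1/16) + 853/1177 = 241/4 + 853/1177 = 287069/4708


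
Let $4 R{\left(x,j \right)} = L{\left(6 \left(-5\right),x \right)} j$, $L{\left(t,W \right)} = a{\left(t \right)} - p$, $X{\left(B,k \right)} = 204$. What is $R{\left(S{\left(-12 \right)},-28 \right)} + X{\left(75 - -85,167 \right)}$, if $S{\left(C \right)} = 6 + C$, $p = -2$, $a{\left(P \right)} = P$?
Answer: $400$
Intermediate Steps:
$L{\left(t,W \right)} = 2 + t$ ($L{\left(t,W \right)} = t - -2 = t + 2 = 2 + t$)
$R{\left(x,j \right)} = - 7 j$ ($R{\left(x,j \right)} = \frac{\left(2 + 6 \left(-5\right)\right) j}{4} = \frac{\left(2 - 30\right) j}{4} = \frac{\left(-28\right) j}{4} = - 7 j$)
$R{\left(S{\left(-12 \right)},-28 \right)} + X{\left(75 - -85,167 \right)} = \left(-7\right) \left(-28\right) + 204 = 196 + 204 = 400$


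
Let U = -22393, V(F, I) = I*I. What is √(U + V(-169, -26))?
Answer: 3*I*√2413 ≈ 147.37*I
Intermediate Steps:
V(F, I) = I²
√(U + V(-169, -26)) = √(-22393 + (-26)²) = √(-22393 + 676) = √(-21717) = 3*I*√2413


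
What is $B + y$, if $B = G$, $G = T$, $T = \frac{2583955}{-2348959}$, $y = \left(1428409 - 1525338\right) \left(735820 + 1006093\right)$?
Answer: $- \frac{396602665766064698}{2348959} \approx -1.6884 \cdot 10^{11}$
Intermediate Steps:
$y = -168841885177$ ($y = \left(-96929\right) 1741913 = -168841885177$)
$T = - \frac{2583955}{2348959}$ ($T = 2583955 \left(- \frac{1}{2348959}\right) = - \frac{2583955}{2348959} \approx -1.1$)
$G = - \frac{2583955}{2348959} \approx -1.1$
$B = - \frac{2583955}{2348959} \approx -1.1$
$B + y = - \frac{2583955}{2348959} - 168841885177 = - \frac{396602665766064698}{2348959}$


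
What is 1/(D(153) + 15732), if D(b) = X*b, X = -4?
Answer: 1/15120 ≈ 6.6138e-5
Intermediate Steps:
D(b) = -4*b
1/(D(153) + 15732) = 1/(-4*153 + 15732) = 1/(-612 + 15732) = 1/15120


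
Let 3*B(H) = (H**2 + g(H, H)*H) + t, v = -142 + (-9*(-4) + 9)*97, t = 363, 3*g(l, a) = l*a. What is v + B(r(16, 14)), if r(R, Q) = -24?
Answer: 3000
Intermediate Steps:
g(l, a) = a*l/3 (g(l, a) = (l*a)/3 = (a*l)/3 = a*l/3)
v = 4223 (v = -142 + (36 + 9)*97 = -142 + 45*97 = -142 + 4365 = 4223)
B(H) = 121 + H**2/3 + H**3/9 (B(H) = ((H**2 + (H*H/3)*H) + 363)/3 = ((H**2 + (H**2/3)*H) + 363)/3 = ((H**2 + H**3/3) + 363)/3 = (363 + H**2 + H**3/3)/3 = 121 + H**2/3 + H**3/9)
v + B(r(16, 14)) = 4223 + (121 + (1/3)*(-24)**2 + (1/9)*(-24)**3) = 4223 + (121 + (1/3)*576 + (1/9)*(-13824)) = 4223 + (121 + 192 - 1536) = 4223 - 1223 = 3000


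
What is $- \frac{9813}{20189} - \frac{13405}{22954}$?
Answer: $- \frac{495881147}{463418306} \approx -1.0701$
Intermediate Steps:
$- \frac{9813}{20189} - \frac{13405}{22954} = - \frac{495881147}{463418306}$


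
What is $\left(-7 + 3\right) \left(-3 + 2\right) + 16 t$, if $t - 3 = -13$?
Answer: $-156$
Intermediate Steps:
$t = -10$ ($t = 3 - 13 = -10$)
$\left(-7 + 3\right) \left(-3 + 2\right) + 16 t = \left(-7 + 3\right) \left(-3 + 2\right) + 16 \left(-10\right) = \left(-4\right) \left(-1\right) - 160 = 4 - 160 = -156$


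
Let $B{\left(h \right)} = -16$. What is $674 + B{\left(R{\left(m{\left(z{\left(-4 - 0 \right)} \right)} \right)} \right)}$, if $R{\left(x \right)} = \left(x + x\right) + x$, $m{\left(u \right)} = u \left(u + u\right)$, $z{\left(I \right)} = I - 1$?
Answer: $658$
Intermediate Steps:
$z{\left(I \right)} = -1 + I$
$m{\left(u \right)} = 2 u^{2}$ ($m{\left(u \right)} = u 2 u = 2 u^{2}$)
$R{\left(x \right)} = 3 x$ ($R{\left(x \right)} = 2 x + x = 3 x$)
$674 + B{\left(R{\left(m{\left(z{\left(-4 - 0 \right)} \right)} \right)} \right)} = 674 - 16 = 658$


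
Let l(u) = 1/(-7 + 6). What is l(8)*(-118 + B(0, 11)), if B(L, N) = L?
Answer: 118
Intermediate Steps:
l(u) = -1 (l(u) = 1/(-1) = -1)
l(8)*(-118 + B(0, 11)) = -(-118 + 0) = -1*(-118) = 118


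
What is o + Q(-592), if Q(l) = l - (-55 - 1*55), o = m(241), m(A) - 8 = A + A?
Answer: 8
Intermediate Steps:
m(A) = 8 + 2*A (m(A) = 8 + (A + A) = 8 + 2*A)
o = 490 (o = 8 + 2*241 = 8 + 482 = 490)
Q(l) = 110 + l (Q(l) = l - (-55 - 55) = l - 1*(-110) = l + 110 = 110 + l)
o + Q(-592) = 490 + (110 - 592) = 490 - 482 = 8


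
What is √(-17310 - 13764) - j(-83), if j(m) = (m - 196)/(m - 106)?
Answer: -31/21 + I*√31074 ≈ -1.4762 + 176.28*I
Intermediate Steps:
j(m) = (-196 + m)/(-106 + m)
√(-17310 - 13764) - j(-83) = √(-17310 - 13764) - (-196 - 83)/(-106 - 83) = √(-31074) - (-279)/(-189) = I*√31074 - (-1)*(-279)/189 = I*√31074 - 1*31/21 = I*√31074 - 31/21 = -31/21 + I*√31074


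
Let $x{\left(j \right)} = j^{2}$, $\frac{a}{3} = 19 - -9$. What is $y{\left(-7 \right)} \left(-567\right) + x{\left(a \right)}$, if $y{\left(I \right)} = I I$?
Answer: $-20727$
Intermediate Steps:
$y{\left(I \right)} = I^{2}$
$a = 84$ ($a = 3 \left(19 - -9\right) = 3 \left(19 + 9\right) = 3 \cdot 28 = 84$)
$y{\left(-7 \right)} \left(-567\right) + x{\left(a \right)} = \left(-7\right)^{2} \left(-567\right) + 84^{2} = 49 \left(-567\right) + 7056 = -27783 + 7056 = -20727$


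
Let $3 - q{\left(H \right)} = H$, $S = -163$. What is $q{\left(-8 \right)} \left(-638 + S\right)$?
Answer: $-8811$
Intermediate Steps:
$q{\left(H \right)} = 3 - H$
$q{\left(-8 \right)} \left(-638 + S\right) = \left(3 - -8\right) \left(-638 - 163\right) = \left(3 + 8\right) \left(-801\right) = 11 \left(-801\right) = -8811$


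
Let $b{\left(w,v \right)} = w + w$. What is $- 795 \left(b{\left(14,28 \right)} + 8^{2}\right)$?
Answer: $-73140$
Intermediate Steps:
$b{\left(w,v \right)} = 2 w$
$- 795 \left(b{\left(14,28 \right)} + 8^{2}\right) = - 795 \left(2 \cdot 14 + 8^{2}\right) = - 795 \left(28 + 64\right) = \left(-795\right) 92 = -73140$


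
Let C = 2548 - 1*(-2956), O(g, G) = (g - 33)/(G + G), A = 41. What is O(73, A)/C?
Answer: 5/56416 ≈ 8.8627e-5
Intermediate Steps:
O(g, G) = (-33 + g)/(2*G) (O(g, G) = (-33 + g)/((2*G)) = (-33 + g)*(1/(2*G)) = (-33 + g)/(2*G))
C = 5504 (C = 2548 + 2956 = 5504)
O(73, A)/C = ((½)*(-33 + 73)/41)/5504 = ((½)*(1/41)*40)*(1/5504) = (20/41)*(1/5504) = 5/56416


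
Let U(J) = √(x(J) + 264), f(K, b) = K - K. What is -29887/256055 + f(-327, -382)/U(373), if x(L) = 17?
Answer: -29887/256055 ≈ -0.11672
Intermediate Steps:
f(K, b) = 0
U(J) = √281 (U(J) = √(17 + 264) = √281)
-29887/256055 + f(-327, -382)/U(373) = -29887/256055 + 0/(√281) = -29887*1/256055 + 0*(√281/281) = -29887/256055 + 0 = -29887/256055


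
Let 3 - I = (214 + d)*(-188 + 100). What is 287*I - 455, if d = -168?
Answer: 1162182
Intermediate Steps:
I = 4051 (I = 3 - (214 - 168)*(-188 + 100) = 3 - 46*(-88) = 3 - 1*(-4048) = 3 + 4048 = 4051)
287*I - 455 = 287*4051 - 455 = 1162637 - 455 = 1162182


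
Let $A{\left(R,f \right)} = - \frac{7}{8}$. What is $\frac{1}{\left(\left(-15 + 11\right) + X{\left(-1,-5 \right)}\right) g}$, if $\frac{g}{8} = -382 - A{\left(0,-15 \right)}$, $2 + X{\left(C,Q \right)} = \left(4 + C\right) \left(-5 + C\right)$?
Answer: $\frac{1}{73176} \approx 1.3666 \cdot 10^{-5}$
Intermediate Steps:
$X{\left(C,Q \right)} = -2 + \left(-5 + C\right) \left(4 + C\right)$ ($X{\left(C,Q \right)} = -2 + \left(4 + C\right) \left(-5 + C\right) = -2 + \left(-5 + C\right) \left(4 + C\right)$)
$A{\left(R,f \right)} = - \frac{7}{8}$ ($A{\left(R,f \right)} = \left(-7\right) \frac{1}{8} = - \frac{7}{8}$)
$g = -3049$ ($g = 8 \left(-382 - - \frac{7}{8}\right) = 8 \left(-382 + \frac{7}{8}\right) = 8 \left(- \frac{3049}{8}\right) = -3049$)
$\frac{1}{\left(\left(-15 + 11\right) + X{\left(-1,-5 \right)}\right) g} = \frac{1}{\left(\left(-15 + 11\right) - \left(21 - 1\right)\right) \left(-3049\right)} = \frac{1}{\left(-4 + \left(-22 + 1 + 1\right)\right) \left(-3049\right)} = \frac{1}{\left(-4 - 20\right) \left(-3049\right)} = \frac{1}{\left(-24\right) \left(-3049\right)} = \frac{1}{73176}$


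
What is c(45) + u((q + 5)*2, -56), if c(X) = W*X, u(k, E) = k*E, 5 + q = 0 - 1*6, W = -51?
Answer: -1623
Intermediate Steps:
q = -11 (q = -5 + (0 - 1*6) = -5 + (0 - 6) = -5 - 6 = -11)
u(k, E) = E*k
c(X) = -51*X
c(45) + u((q + 5)*2, -56) = -51*45 - 56*(-11 + 5)*2 = -2295 - (-336)*2 = -2295 - 56*(-12) = -2295 + 672 = -1623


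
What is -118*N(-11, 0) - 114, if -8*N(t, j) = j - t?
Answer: 193/4 ≈ 48.250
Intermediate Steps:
N(t, j) = -j/8 + t/8 (N(t, j) = -(j - t)/8 = -j/8 + t/8)
-118*N(-11, 0) - 114 = -118*(-⅛*0 + (⅛)*(-11)) - 114 = -118*(0 - 11/8) - 114 = -118*(-11/8) - 114 = 649/4 - 114 = 193/4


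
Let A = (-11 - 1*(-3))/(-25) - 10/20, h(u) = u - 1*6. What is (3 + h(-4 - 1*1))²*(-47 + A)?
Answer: -75488/25 ≈ -3019.5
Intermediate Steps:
h(u) = -6 + u (h(u) = u - 6 = -6 + u)
A = -9/50 (A = (-11 + 3)*(-1/25) - 10*1/20 = -8*(-1/25) - ½ = 8/25 - ½ = -9/50 ≈ -0.18000)
(3 + h(-4 - 1*1))²*(-47 + A) = (3 + (-6 + (-4 - 1*1)))²*(-47 - 9/50) = (3 + (-6 + (-4 - 1)))²*(-2359/50) = (3 + (-6 - 5))²*(-2359/50) = (3 - 11)²*(-2359/50) = (-8)²*(-2359/50) = 64*(-2359/50) = -75488/25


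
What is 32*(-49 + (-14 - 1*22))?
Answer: -2720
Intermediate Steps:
32*(-49 + (-14 - 1*22)) = 32*(-49 + (-14 - 22)) = 32*(-49 - 36) = 32*(-85) = -2720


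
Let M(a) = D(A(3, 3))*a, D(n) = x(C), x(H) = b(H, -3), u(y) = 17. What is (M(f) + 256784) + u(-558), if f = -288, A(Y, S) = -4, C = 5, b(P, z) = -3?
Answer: 257665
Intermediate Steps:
x(H) = -3
D(n) = -3
M(a) = -3*a
(M(f) + 256784) + u(-558) = (-3*(-288) + 256784) + 17 = (864 + 256784) + 17 = 257648 + 17 = 257665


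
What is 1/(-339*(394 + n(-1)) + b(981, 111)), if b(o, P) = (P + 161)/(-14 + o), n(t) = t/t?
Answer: -967/129485863 ≈ -7.4680e-6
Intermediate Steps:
n(t) = 1
b(o, P) = (161 + P)/(-14 + o)
1/(-339*(394 + n(-1)) + b(981, 111)) = 1/(-339*(394 + 1) + (161 + 111)/(-14 + 981)) = 1/(-339*395 + 272/967) = 1/(-133905 + (1/967)*272) = 1/(-133905 + 272/967) = 1/(-129485863/967) = -967/129485863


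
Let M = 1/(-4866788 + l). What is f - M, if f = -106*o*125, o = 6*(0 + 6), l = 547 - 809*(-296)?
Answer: -2206972628999/4626777 ≈ -4.7700e+5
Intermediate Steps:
l = 240011 (l = 547 + 239464 = 240011)
M = -1/4626777 (M = 1/(-4866788 + 240011) = 1/(-4626777) = -1/4626777 ≈ -2.1613e-7)
o = 36 (o = 6*6 = 36)
f = -477000 (f = -106*36*125 = -3816*125 = -477000)
f - M = -477000 - 1*(-1/4626777) = -477000 + 1/4626777 = -2206972628999/4626777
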